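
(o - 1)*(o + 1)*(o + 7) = o^3 + 7*o^2 - o - 7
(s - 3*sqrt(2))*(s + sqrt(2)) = s^2 - 2*sqrt(2)*s - 6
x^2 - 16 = (x - 4)*(x + 4)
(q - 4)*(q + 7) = q^2 + 3*q - 28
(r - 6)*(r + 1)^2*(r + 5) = r^4 + r^3 - 31*r^2 - 61*r - 30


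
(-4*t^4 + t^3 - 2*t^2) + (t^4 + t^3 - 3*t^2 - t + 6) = -3*t^4 + 2*t^3 - 5*t^2 - t + 6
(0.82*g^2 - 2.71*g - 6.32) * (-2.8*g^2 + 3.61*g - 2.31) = -2.296*g^4 + 10.5482*g^3 + 6.0187*g^2 - 16.5551*g + 14.5992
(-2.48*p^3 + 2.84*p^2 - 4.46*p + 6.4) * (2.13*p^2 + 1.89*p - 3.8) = -5.2824*p^5 + 1.362*p^4 + 5.2918*p^3 - 5.5894*p^2 + 29.044*p - 24.32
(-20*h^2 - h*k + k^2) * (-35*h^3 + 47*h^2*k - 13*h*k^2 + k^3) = 700*h^5 - 905*h^4*k + 178*h^3*k^2 + 40*h^2*k^3 - 14*h*k^4 + k^5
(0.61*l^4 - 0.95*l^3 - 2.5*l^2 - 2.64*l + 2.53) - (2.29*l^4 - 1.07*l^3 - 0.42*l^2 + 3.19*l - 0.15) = -1.68*l^4 + 0.12*l^3 - 2.08*l^2 - 5.83*l + 2.68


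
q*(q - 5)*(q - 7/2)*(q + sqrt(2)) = q^4 - 17*q^3/2 + sqrt(2)*q^3 - 17*sqrt(2)*q^2/2 + 35*q^2/2 + 35*sqrt(2)*q/2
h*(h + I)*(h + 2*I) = h^3 + 3*I*h^2 - 2*h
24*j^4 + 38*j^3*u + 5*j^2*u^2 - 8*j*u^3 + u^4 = (-6*j + u)*(-4*j + u)*(j + u)^2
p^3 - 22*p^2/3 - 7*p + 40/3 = (p - 8)*(p - 1)*(p + 5/3)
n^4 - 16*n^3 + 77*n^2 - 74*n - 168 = (n - 7)*(n - 6)*(n - 4)*(n + 1)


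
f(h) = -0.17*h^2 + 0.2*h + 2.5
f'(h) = 0.2 - 0.34*h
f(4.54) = -0.10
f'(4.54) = -1.34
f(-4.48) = -1.81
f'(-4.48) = 1.72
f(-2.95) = 0.43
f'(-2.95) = 1.20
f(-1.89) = 1.51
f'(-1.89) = 0.84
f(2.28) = 2.07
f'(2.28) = -0.58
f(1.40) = 2.45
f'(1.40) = -0.28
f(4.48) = -0.02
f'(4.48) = -1.32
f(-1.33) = 1.93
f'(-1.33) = 0.65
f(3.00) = 1.57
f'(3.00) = -0.82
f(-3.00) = 0.37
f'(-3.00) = 1.22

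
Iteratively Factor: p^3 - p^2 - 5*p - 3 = (p + 1)*(p^2 - 2*p - 3) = (p + 1)^2*(p - 3)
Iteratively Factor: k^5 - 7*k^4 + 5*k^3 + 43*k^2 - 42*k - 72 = (k - 4)*(k^4 - 3*k^3 - 7*k^2 + 15*k + 18) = (k - 4)*(k - 3)*(k^3 - 7*k - 6) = (k - 4)*(k - 3)*(k + 1)*(k^2 - k - 6) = (k - 4)*(k - 3)^2*(k + 1)*(k + 2)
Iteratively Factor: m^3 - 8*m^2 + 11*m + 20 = (m - 4)*(m^2 - 4*m - 5) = (m - 4)*(m + 1)*(m - 5)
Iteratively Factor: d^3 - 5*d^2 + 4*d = (d - 4)*(d^2 - d) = d*(d - 4)*(d - 1)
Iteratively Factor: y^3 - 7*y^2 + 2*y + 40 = (y + 2)*(y^2 - 9*y + 20) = (y - 4)*(y + 2)*(y - 5)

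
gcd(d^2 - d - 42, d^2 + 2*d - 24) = d + 6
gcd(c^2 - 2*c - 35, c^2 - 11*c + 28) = c - 7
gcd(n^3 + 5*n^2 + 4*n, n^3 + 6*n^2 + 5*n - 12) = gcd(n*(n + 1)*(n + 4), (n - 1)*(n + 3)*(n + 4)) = n + 4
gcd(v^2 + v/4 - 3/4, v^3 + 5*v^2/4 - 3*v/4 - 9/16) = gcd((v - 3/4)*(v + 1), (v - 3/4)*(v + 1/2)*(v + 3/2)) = v - 3/4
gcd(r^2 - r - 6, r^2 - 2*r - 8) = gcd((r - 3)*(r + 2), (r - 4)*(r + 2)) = r + 2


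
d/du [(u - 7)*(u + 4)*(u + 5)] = 3*u^2 + 4*u - 43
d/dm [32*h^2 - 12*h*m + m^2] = -12*h + 2*m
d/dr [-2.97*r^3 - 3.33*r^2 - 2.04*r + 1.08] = -8.91*r^2 - 6.66*r - 2.04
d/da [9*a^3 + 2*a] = 27*a^2 + 2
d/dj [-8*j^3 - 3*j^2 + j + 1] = -24*j^2 - 6*j + 1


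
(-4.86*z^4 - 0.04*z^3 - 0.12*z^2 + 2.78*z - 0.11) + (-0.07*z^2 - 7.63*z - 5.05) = -4.86*z^4 - 0.04*z^3 - 0.19*z^2 - 4.85*z - 5.16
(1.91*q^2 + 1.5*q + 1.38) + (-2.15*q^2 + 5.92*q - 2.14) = -0.24*q^2 + 7.42*q - 0.76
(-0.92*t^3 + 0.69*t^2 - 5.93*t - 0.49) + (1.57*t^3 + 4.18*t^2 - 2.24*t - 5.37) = 0.65*t^3 + 4.87*t^2 - 8.17*t - 5.86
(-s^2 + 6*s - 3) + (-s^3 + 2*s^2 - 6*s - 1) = -s^3 + s^2 - 4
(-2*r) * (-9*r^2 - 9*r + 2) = 18*r^3 + 18*r^2 - 4*r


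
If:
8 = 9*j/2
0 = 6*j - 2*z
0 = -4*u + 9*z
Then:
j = 16/9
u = 12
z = 16/3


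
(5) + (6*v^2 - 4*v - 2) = 6*v^2 - 4*v + 3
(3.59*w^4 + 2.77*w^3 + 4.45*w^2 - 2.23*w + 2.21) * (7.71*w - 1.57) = 27.6789*w^5 + 15.7204*w^4 + 29.9606*w^3 - 24.1798*w^2 + 20.5402*w - 3.4697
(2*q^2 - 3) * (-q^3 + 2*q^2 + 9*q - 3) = -2*q^5 + 4*q^4 + 21*q^3 - 12*q^2 - 27*q + 9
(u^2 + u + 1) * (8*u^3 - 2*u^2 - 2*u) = 8*u^5 + 6*u^4 + 4*u^3 - 4*u^2 - 2*u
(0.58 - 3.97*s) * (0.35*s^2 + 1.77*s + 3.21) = -1.3895*s^3 - 6.8239*s^2 - 11.7171*s + 1.8618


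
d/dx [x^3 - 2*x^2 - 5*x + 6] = 3*x^2 - 4*x - 5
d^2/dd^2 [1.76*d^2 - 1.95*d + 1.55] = 3.52000000000000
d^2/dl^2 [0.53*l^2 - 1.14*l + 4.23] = 1.06000000000000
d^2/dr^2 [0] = 0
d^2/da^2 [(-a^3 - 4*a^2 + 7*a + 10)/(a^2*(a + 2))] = 2*(-2*a^4 + 21*a^3 + 102*a^2 + 188*a + 120)/(a^4*(a^3 + 6*a^2 + 12*a + 8))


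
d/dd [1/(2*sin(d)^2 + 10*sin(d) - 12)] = -(2*sin(d) + 5)*cos(d)/(2*(sin(d)^2 + 5*sin(d) - 6)^2)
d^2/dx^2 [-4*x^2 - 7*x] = -8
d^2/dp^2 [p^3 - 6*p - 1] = 6*p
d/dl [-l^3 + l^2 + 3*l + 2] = -3*l^2 + 2*l + 3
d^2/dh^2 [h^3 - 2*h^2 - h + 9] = 6*h - 4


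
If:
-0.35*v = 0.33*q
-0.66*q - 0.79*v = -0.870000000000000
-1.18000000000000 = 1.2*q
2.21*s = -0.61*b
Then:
No Solution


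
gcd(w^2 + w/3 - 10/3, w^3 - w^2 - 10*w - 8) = w + 2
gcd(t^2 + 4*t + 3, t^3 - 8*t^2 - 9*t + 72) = t + 3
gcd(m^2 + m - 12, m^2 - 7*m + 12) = m - 3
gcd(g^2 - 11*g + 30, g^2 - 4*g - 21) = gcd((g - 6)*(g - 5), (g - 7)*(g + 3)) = 1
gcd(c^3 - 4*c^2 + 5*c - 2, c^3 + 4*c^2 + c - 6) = c - 1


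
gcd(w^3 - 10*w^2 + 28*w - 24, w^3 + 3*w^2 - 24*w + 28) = w^2 - 4*w + 4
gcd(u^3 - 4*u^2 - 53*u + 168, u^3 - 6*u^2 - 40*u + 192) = u - 8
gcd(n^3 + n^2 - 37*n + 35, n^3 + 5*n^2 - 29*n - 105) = n^2 + 2*n - 35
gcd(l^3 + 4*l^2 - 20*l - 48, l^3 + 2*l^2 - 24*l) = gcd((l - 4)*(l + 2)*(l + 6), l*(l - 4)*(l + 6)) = l^2 + 2*l - 24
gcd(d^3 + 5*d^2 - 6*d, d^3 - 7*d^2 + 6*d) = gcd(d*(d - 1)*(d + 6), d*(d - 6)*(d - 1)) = d^2 - d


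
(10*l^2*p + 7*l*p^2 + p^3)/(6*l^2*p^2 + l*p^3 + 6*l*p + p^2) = (10*l^2 + 7*l*p + p^2)/(6*l^2*p + l*p^2 + 6*l + p)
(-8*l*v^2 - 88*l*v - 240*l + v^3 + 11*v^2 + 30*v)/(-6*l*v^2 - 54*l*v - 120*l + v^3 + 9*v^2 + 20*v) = (-8*l*v - 48*l + v^2 + 6*v)/(-6*l*v - 24*l + v^2 + 4*v)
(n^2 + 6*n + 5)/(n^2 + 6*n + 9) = (n^2 + 6*n + 5)/(n^2 + 6*n + 9)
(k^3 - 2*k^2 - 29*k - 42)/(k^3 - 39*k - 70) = (k + 3)/(k + 5)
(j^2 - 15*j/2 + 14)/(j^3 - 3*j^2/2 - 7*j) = (j - 4)/(j*(j + 2))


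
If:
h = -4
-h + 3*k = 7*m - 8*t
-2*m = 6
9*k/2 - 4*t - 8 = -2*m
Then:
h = -4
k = 1/4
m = -3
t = -103/32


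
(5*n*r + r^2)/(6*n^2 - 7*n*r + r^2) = r*(5*n + r)/(6*n^2 - 7*n*r + r^2)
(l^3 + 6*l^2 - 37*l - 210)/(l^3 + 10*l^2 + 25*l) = (l^2 + l - 42)/(l*(l + 5))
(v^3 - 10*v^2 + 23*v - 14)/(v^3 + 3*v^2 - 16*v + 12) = (v - 7)/(v + 6)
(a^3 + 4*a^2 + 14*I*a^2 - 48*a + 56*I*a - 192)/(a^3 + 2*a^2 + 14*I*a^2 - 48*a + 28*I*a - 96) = (a + 4)/(a + 2)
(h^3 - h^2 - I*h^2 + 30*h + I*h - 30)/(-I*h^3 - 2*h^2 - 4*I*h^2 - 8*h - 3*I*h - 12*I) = (I*h^3 + h^2*(1 - I) + h*(-1 + 30*I) - 30*I)/(h^3 + 2*h^2*(2 - I) + h*(3 - 8*I) + 12)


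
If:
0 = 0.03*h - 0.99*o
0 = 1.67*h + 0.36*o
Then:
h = 0.00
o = 0.00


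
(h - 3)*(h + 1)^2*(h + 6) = h^4 + 5*h^3 - 11*h^2 - 33*h - 18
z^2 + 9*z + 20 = (z + 4)*(z + 5)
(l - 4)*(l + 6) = l^2 + 2*l - 24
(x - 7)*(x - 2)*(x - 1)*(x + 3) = x^4 - 7*x^3 - 7*x^2 + 55*x - 42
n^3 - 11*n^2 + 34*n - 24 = (n - 6)*(n - 4)*(n - 1)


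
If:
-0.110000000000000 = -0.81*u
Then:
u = 0.14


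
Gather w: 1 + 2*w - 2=2*w - 1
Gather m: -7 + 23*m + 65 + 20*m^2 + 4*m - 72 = 20*m^2 + 27*m - 14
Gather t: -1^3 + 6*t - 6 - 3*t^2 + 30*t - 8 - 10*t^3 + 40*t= -10*t^3 - 3*t^2 + 76*t - 15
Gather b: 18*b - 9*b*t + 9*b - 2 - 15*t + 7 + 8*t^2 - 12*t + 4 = b*(27 - 9*t) + 8*t^2 - 27*t + 9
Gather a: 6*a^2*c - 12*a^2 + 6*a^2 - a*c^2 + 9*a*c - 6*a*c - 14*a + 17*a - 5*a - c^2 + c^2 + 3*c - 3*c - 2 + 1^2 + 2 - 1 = a^2*(6*c - 6) + a*(-c^2 + 3*c - 2)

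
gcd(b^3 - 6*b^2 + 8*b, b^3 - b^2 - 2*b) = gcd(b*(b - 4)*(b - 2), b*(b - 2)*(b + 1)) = b^2 - 2*b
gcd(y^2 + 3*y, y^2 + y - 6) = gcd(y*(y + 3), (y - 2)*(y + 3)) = y + 3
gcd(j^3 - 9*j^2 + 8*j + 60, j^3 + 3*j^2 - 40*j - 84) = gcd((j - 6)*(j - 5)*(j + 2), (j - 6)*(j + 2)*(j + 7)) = j^2 - 4*j - 12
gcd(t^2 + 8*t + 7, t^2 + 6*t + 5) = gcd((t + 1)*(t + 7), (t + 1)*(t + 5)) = t + 1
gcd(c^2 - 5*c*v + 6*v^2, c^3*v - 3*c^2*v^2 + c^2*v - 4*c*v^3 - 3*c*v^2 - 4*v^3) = 1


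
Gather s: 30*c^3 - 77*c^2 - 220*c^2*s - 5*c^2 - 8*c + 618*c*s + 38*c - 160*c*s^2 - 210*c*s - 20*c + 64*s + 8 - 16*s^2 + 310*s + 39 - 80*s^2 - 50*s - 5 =30*c^3 - 82*c^2 + 10*c + s^2*(-160*c - 96) + s*(-220*c^2 + 408*c + 324) + 42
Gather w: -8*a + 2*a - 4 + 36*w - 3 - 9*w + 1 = -6*a + 27*w - 6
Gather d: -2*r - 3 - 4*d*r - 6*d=d*(-4*r - 6) - 2*r - 3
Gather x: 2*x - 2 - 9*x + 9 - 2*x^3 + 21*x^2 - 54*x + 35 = -2*x^3 + 21*x^2 - 61*x + 42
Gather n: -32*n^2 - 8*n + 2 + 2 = -32*n^2 - 8*n + 4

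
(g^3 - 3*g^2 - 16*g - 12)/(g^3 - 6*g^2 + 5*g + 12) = (g^2 - 4*g - 12)/(g^2 - 7*g + 12)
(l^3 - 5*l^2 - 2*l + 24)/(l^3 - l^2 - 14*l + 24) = (l^2 - 2*l - 8)/(l^2 + 2*l - 8)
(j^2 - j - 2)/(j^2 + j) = (j - 2)/j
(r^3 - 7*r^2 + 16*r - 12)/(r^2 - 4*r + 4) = r - 3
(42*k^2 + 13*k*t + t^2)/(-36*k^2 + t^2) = (7*k + t)/(-6*k + t)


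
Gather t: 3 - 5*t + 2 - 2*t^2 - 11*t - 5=-2*t^2 - 16*t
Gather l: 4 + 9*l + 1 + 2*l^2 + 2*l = 2*l^2 + 11*l + 5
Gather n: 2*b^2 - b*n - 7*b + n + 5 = 2*b^2 - 7*b + n*(1 - b) + 5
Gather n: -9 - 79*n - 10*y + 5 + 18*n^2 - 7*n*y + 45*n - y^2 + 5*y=18*n^2 + n*(-7*y - 34) - y^2 - 5*y - 4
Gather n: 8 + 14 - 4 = 18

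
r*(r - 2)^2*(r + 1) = r^4 - 3*r^3 + 4*r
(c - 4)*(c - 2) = c^2 - 6*c + 8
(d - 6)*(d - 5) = d^2 - 11*d + 30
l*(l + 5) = l^2 + 5*l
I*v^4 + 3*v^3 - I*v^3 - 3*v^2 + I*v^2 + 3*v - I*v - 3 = (v - 3*I)*(v - I)*(v + I)*(I*v - I)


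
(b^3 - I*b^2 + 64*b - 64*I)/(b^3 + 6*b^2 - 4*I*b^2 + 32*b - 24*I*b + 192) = (b^2 + 7*I*b + 8)/(b^2 + b*(6 + 4*I) + 24*I)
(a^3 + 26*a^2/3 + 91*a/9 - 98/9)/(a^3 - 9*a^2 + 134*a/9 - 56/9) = (3*a^2 + 28*a + 49)/(3*a^2 - 25*a + 28)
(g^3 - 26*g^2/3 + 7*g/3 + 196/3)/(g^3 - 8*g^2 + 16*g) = (3*g^2 - 14*g - 49)/(3*g*(g - 4))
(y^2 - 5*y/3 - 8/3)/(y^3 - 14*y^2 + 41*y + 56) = (y - 8/3)/(y^2 - 15*y + 56)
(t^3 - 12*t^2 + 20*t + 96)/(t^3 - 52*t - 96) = (t - 6)/(t + 6)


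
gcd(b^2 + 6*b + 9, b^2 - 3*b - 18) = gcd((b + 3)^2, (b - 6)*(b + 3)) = b + 3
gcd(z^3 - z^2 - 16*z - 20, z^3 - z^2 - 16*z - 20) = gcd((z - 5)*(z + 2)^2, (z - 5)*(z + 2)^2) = z^3 - z^2 - 16*z - 20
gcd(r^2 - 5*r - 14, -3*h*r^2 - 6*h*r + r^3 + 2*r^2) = r + 2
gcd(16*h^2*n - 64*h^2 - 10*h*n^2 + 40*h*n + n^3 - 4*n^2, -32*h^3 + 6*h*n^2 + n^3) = 2*h - n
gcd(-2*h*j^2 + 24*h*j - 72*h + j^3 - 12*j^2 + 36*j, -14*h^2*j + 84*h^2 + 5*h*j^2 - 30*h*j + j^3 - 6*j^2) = 2*h*j - 12*h - j^2 + 6*j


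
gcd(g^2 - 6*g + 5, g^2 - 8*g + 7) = g - 1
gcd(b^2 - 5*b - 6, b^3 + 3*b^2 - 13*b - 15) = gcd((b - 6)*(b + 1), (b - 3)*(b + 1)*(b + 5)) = b + 1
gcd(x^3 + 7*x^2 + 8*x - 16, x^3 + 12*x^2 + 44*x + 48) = x + 4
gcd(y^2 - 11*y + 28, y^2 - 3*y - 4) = y - 4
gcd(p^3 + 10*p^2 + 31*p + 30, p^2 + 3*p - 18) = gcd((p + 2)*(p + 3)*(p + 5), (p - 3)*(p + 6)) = 1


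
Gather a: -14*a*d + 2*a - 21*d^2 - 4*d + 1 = a*(2 - 14*d) - 21*d^2 - 4*d + 1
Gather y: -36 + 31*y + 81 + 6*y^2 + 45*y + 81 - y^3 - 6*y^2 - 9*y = -y^3 + 67*y + 126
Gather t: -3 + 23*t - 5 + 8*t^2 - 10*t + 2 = 8*t^2 + 13*t - 6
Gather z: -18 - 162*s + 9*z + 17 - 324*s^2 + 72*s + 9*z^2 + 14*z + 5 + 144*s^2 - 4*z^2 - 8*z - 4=-180*s^2 - 90*s + 5*z^2 + 15*z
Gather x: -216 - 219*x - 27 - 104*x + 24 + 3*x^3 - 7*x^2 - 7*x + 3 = 3*x^3 - 7*x^2 - 330*x - 216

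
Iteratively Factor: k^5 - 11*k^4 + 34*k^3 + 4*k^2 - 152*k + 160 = (k - 5)*(k^4 - 6*k^3 + 4*k^2 + 24*k - 32) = (k - 5)*(k - 2)*(k^3 - 4*k^2 - 4*k + 16) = (k - 5)*(k - 2)^2*(k^2 - 2*k - 8) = (k - 5)*(k - 2)^2*(k + 2)*(k - 4)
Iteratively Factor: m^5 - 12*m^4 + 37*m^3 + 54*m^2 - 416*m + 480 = (m - 4)*(m^4 - 8*m^3 + 5*m^2 + 74*m - 120) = (m - 4)*(m + 3)*(m^3 - 11*m^2 + 38*m - 40) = (m - 5)*(m - 4)*(m + 3)*(m^2 - 6*m + 8) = (m - 5)*(m - 4)*(m - 2)*(m + 3)*(m - 4)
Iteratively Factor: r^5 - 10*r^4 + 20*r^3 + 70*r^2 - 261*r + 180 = (r - 1)*(r^4 - 9*r^3 + 11*r^2 + 81*r - 180) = (r - 4)*(r - 1)*(r^3 - 5*r^2 - 9*r + 45) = (r - 4)*(r - 1)*(r + 3)*(r^2 - 8*r + 15) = (r - 5)*(r - 4)*(r - 1)*(r + 3)*(r - 3)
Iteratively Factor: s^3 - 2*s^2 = (s)*(s^2 - 2*s) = s*(s - 2)*(s)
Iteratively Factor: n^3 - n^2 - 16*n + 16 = (n + 4)*(n^2 - 5*n + 4) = (n - 4)*(n + 4)*(n - 1)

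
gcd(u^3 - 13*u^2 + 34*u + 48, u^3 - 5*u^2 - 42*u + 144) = u - 8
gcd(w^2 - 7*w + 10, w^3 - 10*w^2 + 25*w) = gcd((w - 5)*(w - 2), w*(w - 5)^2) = w - 5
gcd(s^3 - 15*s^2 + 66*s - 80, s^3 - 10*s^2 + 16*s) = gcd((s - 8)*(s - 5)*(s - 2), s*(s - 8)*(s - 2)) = s^2 - 10*s + 16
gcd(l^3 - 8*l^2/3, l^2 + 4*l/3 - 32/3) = l - 8/3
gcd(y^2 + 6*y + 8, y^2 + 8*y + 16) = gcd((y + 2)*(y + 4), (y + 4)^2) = y + 4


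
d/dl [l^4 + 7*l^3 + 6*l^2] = l*(4*l^2 + 21*l + 12)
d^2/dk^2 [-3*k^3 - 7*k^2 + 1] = -18*k - 14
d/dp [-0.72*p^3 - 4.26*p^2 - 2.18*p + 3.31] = -2.16*p^2 - 8.52*p - 2.18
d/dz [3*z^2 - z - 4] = 6*z - 1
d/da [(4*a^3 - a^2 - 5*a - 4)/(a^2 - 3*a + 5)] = (4*a^4 - 24*a^3 + 68*a^2 - 2*a - 37)/(a^4 - 6*a^3 + 19*a^2 - 30*a + 25)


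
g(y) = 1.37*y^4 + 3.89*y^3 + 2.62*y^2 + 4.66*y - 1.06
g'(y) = 5.48*y^3 + 11.67*y^2 + 5.24*y + 4.66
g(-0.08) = -1.42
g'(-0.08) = 4.31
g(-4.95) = 390.77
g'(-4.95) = -399.99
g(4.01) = 664.83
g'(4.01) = 566.68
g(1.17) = 16.78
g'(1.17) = 35.54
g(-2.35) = -6.24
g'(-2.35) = -14.33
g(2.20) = 95.39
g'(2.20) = 131.02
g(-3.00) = 14.48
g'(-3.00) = -53.99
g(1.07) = 13.49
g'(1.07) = 30.34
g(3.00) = 252.50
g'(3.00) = 273.37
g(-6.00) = 1000.58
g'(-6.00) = -790.34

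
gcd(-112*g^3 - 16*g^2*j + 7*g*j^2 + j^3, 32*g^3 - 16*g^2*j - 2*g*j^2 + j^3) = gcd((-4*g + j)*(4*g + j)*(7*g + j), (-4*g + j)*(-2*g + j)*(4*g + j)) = 16*g^2 - j^2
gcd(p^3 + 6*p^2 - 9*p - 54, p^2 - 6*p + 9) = p - 3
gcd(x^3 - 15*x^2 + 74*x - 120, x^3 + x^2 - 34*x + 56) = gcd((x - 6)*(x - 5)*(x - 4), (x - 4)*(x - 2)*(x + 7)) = x - 4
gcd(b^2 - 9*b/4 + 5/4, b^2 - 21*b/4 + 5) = b - 5/4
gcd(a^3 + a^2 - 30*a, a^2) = a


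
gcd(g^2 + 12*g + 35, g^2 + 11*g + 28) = g + 7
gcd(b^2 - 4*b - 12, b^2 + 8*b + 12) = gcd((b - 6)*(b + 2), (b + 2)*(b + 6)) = b + 2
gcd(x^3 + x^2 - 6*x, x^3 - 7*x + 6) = x^2 + x - 6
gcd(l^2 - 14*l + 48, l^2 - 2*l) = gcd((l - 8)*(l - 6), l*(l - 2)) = 1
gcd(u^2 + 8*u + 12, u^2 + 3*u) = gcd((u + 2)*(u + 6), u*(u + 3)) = 1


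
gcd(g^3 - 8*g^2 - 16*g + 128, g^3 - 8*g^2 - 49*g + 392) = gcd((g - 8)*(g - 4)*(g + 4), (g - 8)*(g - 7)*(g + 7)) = g - 8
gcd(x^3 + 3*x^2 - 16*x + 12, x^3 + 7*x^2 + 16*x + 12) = 1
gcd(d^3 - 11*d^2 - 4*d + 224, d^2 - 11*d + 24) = d - 8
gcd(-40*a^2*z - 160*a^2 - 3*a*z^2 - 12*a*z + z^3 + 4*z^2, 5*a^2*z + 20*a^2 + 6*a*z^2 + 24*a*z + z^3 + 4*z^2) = 5*a*z + 20*a + z^2 + 4*z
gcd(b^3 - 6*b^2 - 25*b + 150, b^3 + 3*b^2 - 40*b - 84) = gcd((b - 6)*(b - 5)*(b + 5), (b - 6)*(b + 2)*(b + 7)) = b - 6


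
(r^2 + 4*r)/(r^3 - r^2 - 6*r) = (r + 4)/(r^2 - r - 6)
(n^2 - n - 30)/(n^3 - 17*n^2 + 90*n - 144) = (n + 5)/(n^2 - 11*n + 24)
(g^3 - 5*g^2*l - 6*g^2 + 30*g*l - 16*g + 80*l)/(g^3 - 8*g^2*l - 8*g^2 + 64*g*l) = (g^2 - 5*g*l + 2*g - 10*l)/(g*(g - 8*l))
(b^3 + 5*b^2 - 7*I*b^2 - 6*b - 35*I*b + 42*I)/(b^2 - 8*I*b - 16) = (b^3 + b^2*(5 - 7*I) - b*(6 + 35*I) + 42*I)/(b^2 - 8*I*b - 16)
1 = 1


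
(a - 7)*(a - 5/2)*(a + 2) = a^3 - 15*a^2/2 - 3*a/2 + 35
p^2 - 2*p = p*(p - 2)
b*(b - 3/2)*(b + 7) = b^3 + 11*b^2/2 - 21*b/2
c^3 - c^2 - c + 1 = (c - 1)^2*(c + 1)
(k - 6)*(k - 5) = k^2 - 11*k + 30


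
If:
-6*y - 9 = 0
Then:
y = -3/2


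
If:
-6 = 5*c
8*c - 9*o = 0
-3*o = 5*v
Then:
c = -6/5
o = -16/15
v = 16/25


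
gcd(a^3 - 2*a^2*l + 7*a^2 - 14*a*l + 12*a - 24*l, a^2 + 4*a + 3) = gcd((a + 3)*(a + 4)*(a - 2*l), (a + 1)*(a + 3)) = a + 3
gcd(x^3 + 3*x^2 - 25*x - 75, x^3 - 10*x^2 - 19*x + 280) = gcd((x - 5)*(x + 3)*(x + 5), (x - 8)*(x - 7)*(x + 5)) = x + 5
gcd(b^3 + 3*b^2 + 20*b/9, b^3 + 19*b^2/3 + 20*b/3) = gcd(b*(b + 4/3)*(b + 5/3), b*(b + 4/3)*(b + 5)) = b^2 + 4*b/3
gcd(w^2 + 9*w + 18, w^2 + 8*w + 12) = w + 6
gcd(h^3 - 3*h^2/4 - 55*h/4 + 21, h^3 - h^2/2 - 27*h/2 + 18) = h^2 + h - 12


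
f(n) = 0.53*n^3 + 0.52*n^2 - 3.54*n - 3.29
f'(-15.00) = 338.61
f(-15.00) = -1621.94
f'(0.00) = -3.54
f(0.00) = -3.29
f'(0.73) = -1.93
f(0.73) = -5.39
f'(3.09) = 14.86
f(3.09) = 6.37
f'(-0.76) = -3.41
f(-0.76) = -0.53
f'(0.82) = -1.62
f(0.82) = -5.55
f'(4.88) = 39.40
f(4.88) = 53.41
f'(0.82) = -1.62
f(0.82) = -5.55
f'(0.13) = -3.38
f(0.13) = -3.74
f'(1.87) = 3.96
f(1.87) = -4.63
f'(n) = 1.59*n^2 + 1.04*n - 3.54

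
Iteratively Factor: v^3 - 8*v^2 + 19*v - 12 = (v - 4)*(v^2 - 4*v + 3) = (v - 4)*(v - 3)*(v - 1)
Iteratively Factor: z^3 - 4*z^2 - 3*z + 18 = (z - 3)*(z^2 - z - 6) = (z - 3)^2*(z + 2)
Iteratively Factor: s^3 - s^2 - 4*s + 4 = (s - 2)*(s^2 + s - 2) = (s - 2)*(s + 2)*(s - 1)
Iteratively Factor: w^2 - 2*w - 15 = (w - 5)*(w + 3)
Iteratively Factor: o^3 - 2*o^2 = (o - 2)*(o^2) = o*(o - 2)*(o)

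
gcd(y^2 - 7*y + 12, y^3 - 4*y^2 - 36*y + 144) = y - 4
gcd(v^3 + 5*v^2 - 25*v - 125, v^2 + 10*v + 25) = v^2 + 10*v + 25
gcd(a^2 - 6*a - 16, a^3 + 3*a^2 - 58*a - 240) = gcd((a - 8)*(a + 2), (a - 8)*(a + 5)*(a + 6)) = a - 8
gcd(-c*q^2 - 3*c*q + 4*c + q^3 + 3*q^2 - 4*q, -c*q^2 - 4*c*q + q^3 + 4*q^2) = -c*q - 4*c + q^2 + 4*q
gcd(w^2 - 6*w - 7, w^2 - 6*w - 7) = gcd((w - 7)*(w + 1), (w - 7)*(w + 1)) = w^2 - 6*w - 7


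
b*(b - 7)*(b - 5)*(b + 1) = b^4 - 11*b^3 + 23*b^2 + 35*b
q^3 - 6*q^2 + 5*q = q*(q - 5)*(q - 1)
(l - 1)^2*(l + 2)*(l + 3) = l^4 + 3*l^3 - 3*l^2 - 7*l + 6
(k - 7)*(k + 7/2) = k^2 - 7*k/2 - 49/2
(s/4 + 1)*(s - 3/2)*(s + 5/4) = s^3/4 + 15*s^2/16 - 23*s/32 - 15/8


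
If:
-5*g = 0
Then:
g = 0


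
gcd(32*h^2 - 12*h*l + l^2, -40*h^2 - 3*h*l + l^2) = 8*h - l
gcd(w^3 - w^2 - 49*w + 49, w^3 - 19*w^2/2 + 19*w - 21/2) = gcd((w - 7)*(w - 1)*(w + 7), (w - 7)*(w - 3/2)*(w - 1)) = w^2 - 8*w + 7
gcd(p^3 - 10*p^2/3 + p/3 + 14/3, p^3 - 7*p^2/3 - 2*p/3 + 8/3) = p^2 - p - 2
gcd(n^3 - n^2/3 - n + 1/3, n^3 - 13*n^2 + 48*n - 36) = n - 1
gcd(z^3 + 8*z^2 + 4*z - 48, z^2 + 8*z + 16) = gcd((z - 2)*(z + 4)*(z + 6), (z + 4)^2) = z + 4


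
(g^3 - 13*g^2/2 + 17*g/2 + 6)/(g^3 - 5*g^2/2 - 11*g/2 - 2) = (g - 3)/(g + 1)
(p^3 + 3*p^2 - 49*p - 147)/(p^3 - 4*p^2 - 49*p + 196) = (p + 3)/(p - 4)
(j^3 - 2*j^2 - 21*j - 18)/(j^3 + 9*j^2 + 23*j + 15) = (j - 6)/(j + 5)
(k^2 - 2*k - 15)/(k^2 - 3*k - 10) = (k + 3)/(k + 2)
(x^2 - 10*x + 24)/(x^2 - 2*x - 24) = (x - 4)/(x + 4)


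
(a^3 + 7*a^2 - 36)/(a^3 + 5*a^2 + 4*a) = (a^3 + 7*a^2 - 36)/(a*(a^2 + 5*a + 4))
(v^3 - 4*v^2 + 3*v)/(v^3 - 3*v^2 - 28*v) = (-v^2 + 4*v - 3)/(-v^2 + 3*v + 28)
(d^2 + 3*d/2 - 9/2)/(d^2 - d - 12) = (d - 3/2)/(d - 4)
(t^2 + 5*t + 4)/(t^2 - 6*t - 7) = (t + 4)/(t - 7)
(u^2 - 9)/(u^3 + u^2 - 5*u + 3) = (u - 3)/(u^2 - 2*u + 1)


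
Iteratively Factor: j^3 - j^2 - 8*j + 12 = (j + 3)*(j^2 - 4*j + 4) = (j - 2)*(j + 3)*(j - 2)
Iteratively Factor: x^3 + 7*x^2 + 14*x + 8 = (x + 4)*(x^2 + 3*x + 2) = (x + 1)*(x + 4)*(x + 2)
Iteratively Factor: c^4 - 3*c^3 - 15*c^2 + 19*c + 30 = (c - 5)*(c^3 + 2*c^2 - 5*c - 6) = (c - 5)*(c + 3)*(c^2 - c - 2) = (c - 5)*(c - 2)*(c + 3)*(c + 1)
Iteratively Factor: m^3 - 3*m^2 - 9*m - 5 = (m + 1)*(m^2 - 4*m - 5) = (m - 5)*(m + 1)*(m + 1)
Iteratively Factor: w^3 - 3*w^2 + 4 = (w - 2)*(w^2 - w - 2) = (w - 2)*(w + 1)*(w - 2)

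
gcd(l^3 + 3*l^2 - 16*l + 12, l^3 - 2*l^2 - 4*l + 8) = l - 2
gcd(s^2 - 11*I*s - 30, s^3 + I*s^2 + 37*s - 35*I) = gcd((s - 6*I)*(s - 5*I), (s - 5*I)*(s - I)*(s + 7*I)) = s - 5*I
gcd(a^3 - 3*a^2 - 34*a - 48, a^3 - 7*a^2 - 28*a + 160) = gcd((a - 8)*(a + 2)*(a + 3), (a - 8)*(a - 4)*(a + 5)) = a - 8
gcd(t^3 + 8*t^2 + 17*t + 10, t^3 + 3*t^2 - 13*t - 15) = t^2 + 6*t + 5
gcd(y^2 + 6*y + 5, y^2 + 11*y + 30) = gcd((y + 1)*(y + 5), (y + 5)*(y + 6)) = y + 5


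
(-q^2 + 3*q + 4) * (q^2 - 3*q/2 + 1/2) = -q^4 + 9*q^3/2 - q^2 - 9*q/2 + 2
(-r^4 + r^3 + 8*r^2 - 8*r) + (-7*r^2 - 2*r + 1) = -r^4 + r^3 + r^2 - 10*r + 1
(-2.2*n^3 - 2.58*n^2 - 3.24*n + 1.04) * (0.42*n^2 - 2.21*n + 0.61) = -0.924*n^5 + 3.7784*n^4 + 2.999*n^3 + 6.0234*n^2 - 4.2748*n + 0.6344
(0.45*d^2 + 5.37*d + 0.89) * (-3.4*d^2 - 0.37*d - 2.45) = -1.53*d^4 - 18.4245*d^3 - 6.1154*d^2 - 13.4858*d - 2.1805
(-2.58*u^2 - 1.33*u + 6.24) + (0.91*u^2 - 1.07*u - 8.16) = -1.67*u^2 - 2.4*u - 1.92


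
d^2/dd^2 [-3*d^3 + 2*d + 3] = -18*d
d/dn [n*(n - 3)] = 2*n - 3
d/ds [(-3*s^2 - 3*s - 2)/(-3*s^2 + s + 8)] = 2*(-6*s^2 - 30*s - 11)/(9*s^4 - 6*s^3 - 47*s^2 + 16*s + 64)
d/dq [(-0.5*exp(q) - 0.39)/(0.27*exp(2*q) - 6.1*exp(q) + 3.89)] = (0.135*exp(2*q) + 0.2106*exp(q) - 4.324)*exp(q)/(0.0729*exp(4*q) - 3.294*exp(3*q) + 39.3106*exp(2*q) - 47.458*exp(q) + 15.1321)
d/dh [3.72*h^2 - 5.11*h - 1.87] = 7.44*h - 5.11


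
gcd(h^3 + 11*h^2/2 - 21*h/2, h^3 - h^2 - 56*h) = h^2 + 7*h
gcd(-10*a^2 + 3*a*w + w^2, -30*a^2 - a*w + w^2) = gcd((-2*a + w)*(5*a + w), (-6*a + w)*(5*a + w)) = 5*a + w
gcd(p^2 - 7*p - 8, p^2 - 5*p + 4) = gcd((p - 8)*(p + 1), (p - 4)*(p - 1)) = 1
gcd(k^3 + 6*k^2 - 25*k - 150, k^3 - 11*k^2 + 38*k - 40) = k - 5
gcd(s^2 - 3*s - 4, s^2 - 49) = 1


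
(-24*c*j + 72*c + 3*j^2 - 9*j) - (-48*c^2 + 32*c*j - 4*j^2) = 48*c^2 - 56*c*j + 72*c + 7*j^2 - 9*j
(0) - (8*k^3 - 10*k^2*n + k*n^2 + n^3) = -8*k^3 + 10*k^2*n - k*n^2 - n^3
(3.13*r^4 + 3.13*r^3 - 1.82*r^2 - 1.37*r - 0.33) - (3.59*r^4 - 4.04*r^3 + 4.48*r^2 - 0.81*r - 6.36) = -0.46*r^4 + 7.17*r^3 - 6.3*r^2 - 0.56*r + 6.03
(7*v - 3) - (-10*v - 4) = 17*v + 1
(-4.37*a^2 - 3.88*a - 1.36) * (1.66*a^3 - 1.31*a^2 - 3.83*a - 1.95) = -7.2542*a^5 - 0.716099999999999*a^4 + 19.5623*a^3 + 25.1635*a^2 + 12.7748*a + 2.652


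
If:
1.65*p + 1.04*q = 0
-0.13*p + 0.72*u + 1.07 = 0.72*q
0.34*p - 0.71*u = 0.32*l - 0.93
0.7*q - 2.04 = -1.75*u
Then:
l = 0.77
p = -1.30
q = 2.06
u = 0.34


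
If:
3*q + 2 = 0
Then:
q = -2/3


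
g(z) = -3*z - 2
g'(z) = -3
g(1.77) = -7.31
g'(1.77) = -3.00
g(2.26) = -8.78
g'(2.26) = -3.00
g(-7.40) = 20.20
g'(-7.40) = -3.00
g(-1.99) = 3.97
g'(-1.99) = -3.00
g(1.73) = -7.19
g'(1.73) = -3.00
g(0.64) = -3.92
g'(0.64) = -3.00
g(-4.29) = 10.87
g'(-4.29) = -3.00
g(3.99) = -13.97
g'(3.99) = -3.00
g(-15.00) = 43.00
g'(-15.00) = -3.00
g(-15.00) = 43.00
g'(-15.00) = -3.00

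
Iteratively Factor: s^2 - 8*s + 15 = (s - 5)*(s - 3)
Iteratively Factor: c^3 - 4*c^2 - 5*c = (c)*(c^2 - 4*c - 5) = c*(c + 1)*(c - 5)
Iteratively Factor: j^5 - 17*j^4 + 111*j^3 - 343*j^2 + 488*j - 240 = (j - 4)*(j^4 - 13*j^3 + 59*j^2 - 107*j + 60) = (j - 4)*(j - 1)*(j^3 - 12*j^2 + 47*j - 60) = (j - 5)*(j - 4)*(j - 1)*(j^2 - 7*j + 12) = (j - 5)*(j - 4)*(j - 3)*(j - 1)*(j - 4)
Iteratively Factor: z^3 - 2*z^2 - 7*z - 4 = (z + 1)*(z^2 - 3*z - 4) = (z - 4)*(z + 1)*(z + 1)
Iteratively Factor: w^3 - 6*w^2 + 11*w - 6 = (w - 2)*(w^2 - 4*w + 3) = (w - 3)*(w - 2)*(w - 1)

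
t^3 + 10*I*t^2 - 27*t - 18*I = (t + I)*(t + 3*I)*(t + 6*I)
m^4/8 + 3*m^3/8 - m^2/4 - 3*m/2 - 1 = (m/4 + 1/2)*(m/2 + 1)*(m - 2)*(m + 1)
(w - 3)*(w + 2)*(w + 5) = w^3 + 4*w^2 - 11*w - 30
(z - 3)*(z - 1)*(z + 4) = z^3 - 13*z + 12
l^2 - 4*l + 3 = (l - 3)*(l - 1)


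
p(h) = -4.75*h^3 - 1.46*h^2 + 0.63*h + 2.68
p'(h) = -14.25*h^2 - 2.92*h + 0.63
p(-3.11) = 129.48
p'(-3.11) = -128.12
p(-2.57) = 72.05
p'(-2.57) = -85.99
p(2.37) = -67.26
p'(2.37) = -86.33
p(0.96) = -2.26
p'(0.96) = -15.31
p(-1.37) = 11.29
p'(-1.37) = -22.12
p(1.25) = -8.09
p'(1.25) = -25.29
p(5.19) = -697.42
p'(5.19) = -398.36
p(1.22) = -7.35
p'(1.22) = -24.14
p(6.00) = -1072.10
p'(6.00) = -529.89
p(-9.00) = 3341.50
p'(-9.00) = -1127.34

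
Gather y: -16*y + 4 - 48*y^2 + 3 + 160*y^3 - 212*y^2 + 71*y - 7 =160*y^3 - 260*y^2 + 55*y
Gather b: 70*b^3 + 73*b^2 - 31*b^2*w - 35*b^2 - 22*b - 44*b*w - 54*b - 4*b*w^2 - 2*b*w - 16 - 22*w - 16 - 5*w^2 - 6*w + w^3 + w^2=70*b^3 + b^2*(38 - 31*w) + b*(-4*w^2 - 46*w - 76) + w^3 - 4*w^2 - 28*w - 32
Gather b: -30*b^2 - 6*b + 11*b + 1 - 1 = -30*b^2 + 5*b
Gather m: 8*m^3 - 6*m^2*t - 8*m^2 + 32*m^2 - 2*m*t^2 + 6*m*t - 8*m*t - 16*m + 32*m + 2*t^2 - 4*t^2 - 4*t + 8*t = 8*m^3 + m^2*(24 - 6*t) + m*(-2*t^2 - 2*t + 16) - 2*t^2 + 4*t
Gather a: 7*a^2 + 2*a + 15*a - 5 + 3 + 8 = 7*a^2 + 17*a + 6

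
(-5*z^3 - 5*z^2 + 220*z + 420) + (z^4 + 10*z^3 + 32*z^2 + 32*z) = z^4 + 5*z^3 + 27*z^2 + 252*z + 420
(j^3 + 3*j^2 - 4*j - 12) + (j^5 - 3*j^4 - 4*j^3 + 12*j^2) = j^5 - 3*j^4 - 3*j^3 + 15*j^2 - 4*j - 12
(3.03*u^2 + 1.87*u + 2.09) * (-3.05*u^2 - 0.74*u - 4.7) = -9.2415*u^4 - 7.9457*u^3 - 21.9993*u^2 - 10.3356*u - 9.823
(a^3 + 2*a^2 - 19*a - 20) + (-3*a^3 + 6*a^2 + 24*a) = -2*a^3 + 8*a^2 + 5*a - 20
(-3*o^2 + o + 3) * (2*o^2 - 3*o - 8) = -6*o^4 + 11*o^3 + 27*o^2 - 17*o - 24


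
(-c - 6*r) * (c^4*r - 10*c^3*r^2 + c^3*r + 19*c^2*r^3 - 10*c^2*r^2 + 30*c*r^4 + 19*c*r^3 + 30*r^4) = -c^5*r + 4*c^4*r^2 - c^4*r + 41*c^3*r^3 + 4*c^3*r^2 - 144*c^2*r^4 + 41*c^2*r^3 - 180*c*r^5 - 144*c*r^4 - 180*r^5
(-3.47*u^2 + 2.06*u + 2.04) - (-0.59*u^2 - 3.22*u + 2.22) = -2.88*u^2 + 5.28*u - 0.18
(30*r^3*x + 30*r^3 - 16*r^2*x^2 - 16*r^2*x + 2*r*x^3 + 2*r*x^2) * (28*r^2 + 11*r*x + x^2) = 840*r^5*x + 840*r^5 - 118*r^4*x^2 - 118*r^4*x - 90*r^3*x^3 - 90*r^3*x^2 + 6*r^2*x^4 + 6*r^2*x^3 + 2*r*x^5 + 2*r*x^4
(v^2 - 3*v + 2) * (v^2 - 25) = v^4 - 3*v^3 - 23*v^2 + 75*v - 50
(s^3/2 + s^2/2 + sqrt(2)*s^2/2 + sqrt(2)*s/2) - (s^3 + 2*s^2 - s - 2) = -s^3/2 - 3*s^2/2 + sqrt(2)*s^2/2 + sqrt(2)*s/2 + s + 2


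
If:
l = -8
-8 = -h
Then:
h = 8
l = -8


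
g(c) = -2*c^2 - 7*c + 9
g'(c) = -4*c - 7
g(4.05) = -52.16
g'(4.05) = -23.20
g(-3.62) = 8.13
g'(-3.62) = 7.48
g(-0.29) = 10.86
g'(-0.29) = -5.84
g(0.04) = 8.72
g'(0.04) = -7.16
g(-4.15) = 3.60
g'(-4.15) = 9.60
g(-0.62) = 12.57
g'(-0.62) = -4.52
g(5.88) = -101.31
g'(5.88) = -30.52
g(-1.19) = 14.50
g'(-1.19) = -2.24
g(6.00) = -105.00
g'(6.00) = -31.00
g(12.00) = -363.00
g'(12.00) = -55.00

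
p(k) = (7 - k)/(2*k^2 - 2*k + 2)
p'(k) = (2 - 4*k)*(7 - k)/(2*k^2 - 2*k + 2)^2 - 1/(2*k^2 - 2*k + 2) = (-k^2 + k + (k - 7)*(2*k - 1) - 1)/(2*(k^2 - k + 1)^2)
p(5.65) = 0.02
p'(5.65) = -0.03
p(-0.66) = 1.83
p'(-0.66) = 1.78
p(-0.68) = 1.79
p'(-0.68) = 1.74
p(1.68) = 1.24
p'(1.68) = -1.60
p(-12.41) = 0.06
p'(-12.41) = 0.01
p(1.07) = 2.76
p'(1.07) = -3.39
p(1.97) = 0.86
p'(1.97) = -1.04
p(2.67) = 0.40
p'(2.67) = -0.41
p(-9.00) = 0.09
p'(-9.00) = 0.01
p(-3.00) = 0.38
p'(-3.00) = 0.17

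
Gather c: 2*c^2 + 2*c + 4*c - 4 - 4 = 2*c^2 + 6*c - 8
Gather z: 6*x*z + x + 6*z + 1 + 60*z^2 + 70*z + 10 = x + 60*z^2 + z*(6*x + 76) + 11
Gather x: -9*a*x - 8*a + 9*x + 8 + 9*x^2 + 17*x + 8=-8*a + 9*x^2 + x*(26 - 9*a) + 16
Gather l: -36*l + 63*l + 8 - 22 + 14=27*l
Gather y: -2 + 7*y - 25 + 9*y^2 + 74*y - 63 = 9*y^2 + 81*y - 90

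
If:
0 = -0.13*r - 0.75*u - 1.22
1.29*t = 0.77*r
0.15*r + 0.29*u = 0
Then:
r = 4.73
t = 2.82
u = -2.45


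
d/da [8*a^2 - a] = 16*a - 1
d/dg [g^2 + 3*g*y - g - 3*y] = 2*g + 3*y - 1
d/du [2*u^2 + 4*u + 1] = 4*u + 4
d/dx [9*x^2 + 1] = 18*x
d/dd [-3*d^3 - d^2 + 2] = d*(-9*d - 2)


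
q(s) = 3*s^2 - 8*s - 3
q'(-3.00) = -26.00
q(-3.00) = 48.00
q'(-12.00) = -80.00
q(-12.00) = 525.00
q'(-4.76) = -36.56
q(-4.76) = 103.05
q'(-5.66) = -41.96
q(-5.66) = 138.39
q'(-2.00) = -20.00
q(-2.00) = 25.00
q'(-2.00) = -20.00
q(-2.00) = 25.00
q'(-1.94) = -19.64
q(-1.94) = 23.81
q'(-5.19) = -39.14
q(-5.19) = 119.33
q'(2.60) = 7.60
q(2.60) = -3.52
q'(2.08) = 4.48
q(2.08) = -6.66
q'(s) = 6*s - 8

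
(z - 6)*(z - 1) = z^2 - 7*z + 6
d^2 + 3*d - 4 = (d - 1)*(d + 4)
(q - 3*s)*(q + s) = q^2 - 2*q*s - 3*s^2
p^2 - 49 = (p - 7)*(p + 7)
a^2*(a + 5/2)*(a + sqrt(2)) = a^4 + sqrt(2)*a^3 + 5*a^3/2 + 5*sqrt(2)*a^2/2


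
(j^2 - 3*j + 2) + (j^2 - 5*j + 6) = 2*j^2 - 8*j + 8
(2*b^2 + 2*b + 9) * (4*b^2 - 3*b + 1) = 8*b^4 + 2*b^3 + 32*b^2 - 25*b + 9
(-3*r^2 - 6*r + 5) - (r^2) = -4*r^2 - 6*r + 5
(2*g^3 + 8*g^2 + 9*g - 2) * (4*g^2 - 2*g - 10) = 8*g^5 + 28*g^4 - 106*g^2 - 86*g + 20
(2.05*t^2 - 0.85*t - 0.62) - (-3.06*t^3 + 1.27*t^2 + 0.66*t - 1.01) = 3.06*t^3 + 0.78*t^2 - 1.51*t + 0.39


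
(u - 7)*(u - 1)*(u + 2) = u^3 - 6*u^2 - 9*u + 14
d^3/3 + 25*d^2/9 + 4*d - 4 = (d/3 + 1)*(d - 2/3)*(d + 6)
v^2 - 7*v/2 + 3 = (v - 2)*(v - 3/2)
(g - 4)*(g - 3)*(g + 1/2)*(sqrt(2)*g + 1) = sqrt(2)*g^4 - 13*sqrt(2)*g^3/2 + g^3 - 13*g^2/2 + 17*sqrt(2)*g^2/2 + 6*sqrt(2)*g + 17*g/2 + 6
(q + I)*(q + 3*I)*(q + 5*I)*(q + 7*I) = q^4 + 16*I*q^3 - 86*q^2 - 176*I*q + 105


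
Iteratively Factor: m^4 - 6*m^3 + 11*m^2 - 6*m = (m - 2)*(m^3 - 4*m^2 + 3*m) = (m - 2)*(m - 1)*(m^2 - 3*m) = m*(m - 2)*(m - 1)*(m - 3)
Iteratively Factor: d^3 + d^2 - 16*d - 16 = (d + 4)*(d^2 - 3*d - 4) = (d - 4)*(d + 4)*(d + 1)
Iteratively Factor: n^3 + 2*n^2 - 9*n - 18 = (n - 3)*(n^2 + 5*n + 6) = (n - 3)*(n + 2)*(n + 3)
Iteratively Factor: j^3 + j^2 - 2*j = (j - 1)*(j^2 + 2*j) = j*(j - 1)*(j + 2)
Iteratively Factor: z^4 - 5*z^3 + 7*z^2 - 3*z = (z - 1)*(z^3 - 4*z^2 + 3*z) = z*(z - 1)*(z^2 - 4*z + 3) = z*(z - 3)*(z - 1)*(z - 1)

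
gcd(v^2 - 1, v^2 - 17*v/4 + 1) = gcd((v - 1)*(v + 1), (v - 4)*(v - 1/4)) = 1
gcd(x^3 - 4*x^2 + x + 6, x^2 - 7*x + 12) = x - 3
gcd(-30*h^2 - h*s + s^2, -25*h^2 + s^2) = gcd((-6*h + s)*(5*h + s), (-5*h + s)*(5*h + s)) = 5*h + s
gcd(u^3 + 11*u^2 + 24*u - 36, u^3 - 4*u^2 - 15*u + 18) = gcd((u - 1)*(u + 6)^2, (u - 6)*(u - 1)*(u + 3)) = u - 1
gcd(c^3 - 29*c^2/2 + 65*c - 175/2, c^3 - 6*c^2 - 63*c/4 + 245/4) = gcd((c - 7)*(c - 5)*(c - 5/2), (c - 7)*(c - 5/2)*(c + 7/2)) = c^2 - 19*c/2 + 35/2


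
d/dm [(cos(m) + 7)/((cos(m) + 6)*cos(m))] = (sin(m) + 42*sin(m)/cos(m)^2 + 14*tan(m))/(cos(m) + 6)^2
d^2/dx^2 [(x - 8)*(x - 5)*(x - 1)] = 6*x - 28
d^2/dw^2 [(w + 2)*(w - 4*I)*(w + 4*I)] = 6*w + 4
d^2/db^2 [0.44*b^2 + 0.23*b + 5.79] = 0.880000000000000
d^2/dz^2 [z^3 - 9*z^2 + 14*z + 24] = 6*z - 18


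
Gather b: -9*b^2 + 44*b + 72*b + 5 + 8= -9*b^2 + 116*b + 13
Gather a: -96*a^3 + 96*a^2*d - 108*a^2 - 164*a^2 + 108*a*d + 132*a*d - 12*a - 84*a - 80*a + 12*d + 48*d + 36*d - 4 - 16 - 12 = -96*a^3 + a^2*(96*d - 272) + a*(240*d - 176) + 96*d - 32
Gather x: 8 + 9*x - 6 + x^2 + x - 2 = x^2 + 10*x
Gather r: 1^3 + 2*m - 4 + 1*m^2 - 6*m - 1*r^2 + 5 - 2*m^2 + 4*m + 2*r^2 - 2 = -m^2 + r^2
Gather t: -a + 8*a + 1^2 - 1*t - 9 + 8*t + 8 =7*a + 7*t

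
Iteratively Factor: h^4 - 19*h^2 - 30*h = (h)*(h^3 - 19*h - 30) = h*(h + 3)*(h^2 - 3*h - 10) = h*(h + 2)*(h + 3)*(h - 5)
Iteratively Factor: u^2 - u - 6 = (u - 3)*(u + 2)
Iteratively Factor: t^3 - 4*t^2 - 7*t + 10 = (t - 1)*(t^2 - 3*t - 10) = (t - 5)*(t - 1)*(t + 2)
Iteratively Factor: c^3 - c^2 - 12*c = (c - 4)*(c^2 + 3*c) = (c - 4)*(c + 3)*(c)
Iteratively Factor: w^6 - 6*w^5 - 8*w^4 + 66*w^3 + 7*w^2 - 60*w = (w + 3)*(w^5 - 9*w^4 + 19*w^3 + 9*w^2 - 20*w) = (w - 4)*(w + 3)*(w^4 - 5*w^3 - w^2 + 5*w) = (w - 4)*(w - 1)*(w + 3)*(w^3 - 4*w^2 - 5*w) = (w - 5)*(w - 4)*(w - 1)*(w + 3)*(w^2 + w) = (w - 5)*(w - 4)*(w - 1)*(w + 1)*(w + 3)*(w)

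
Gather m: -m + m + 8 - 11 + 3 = 0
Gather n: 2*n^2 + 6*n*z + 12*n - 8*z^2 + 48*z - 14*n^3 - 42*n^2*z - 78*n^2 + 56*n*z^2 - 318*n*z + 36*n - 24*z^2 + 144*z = -14*n^3 + n^2*(-42*z - 76) + n*(56*z^2 - 312*z + 48) - 32*z^2 + 192*z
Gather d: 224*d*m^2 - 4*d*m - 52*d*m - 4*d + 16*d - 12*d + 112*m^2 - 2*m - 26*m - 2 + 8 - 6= d*(224*m^2 - 56*m) + 112*m^2 - 28*m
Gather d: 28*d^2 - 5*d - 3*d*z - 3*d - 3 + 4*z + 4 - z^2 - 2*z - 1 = 28*d^2 + d*(-3*z - 8) - z^2 + 2*z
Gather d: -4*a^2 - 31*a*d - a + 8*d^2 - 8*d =-4*a^2 - a + 8*d^2 + d*(-31*a - 8)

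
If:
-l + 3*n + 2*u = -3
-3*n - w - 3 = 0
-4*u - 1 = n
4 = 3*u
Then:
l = -40/3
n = -19/3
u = 4/3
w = 16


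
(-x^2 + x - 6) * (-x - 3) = x^3 + 2*x^2 + 3*x + 18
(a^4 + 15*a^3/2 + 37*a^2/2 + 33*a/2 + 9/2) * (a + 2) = a^5 + 19*a^4/2 + 67*a^3/2 + 107*a^2/2 + 75*a/2 + 9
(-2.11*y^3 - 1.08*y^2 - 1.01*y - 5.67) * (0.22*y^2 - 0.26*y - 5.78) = -0.4642*y^5 + 0.311*y^4 + 12.2544*y^3 + 5.2576*y^2 + 7.312*y + 32.7726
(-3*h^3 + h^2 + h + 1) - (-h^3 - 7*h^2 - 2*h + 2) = -2*h^3 + 8*h^2 + 3*h - 1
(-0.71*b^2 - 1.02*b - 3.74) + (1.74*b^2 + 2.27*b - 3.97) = 1.03*b^2 + 1.25*b - 7.71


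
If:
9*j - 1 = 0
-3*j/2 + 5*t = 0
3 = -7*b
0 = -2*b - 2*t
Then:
No Solution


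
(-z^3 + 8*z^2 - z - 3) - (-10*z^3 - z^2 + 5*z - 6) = 9*z^3 + 9*z^2 - 6*z + 3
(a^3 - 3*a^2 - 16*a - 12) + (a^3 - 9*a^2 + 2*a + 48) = 2*a^3 - 12*a^2 - 14*a + 36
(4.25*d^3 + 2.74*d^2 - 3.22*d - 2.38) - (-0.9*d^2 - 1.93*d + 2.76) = 4.25*d^3 + 3.64*d^2 - 1.29*d - 5.14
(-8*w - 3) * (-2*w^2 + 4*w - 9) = 16*w^3 - 26*w^2 + 60*w + 27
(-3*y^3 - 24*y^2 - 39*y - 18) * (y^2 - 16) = -3*y^5 - 24*y^4 + 9*y^3 + 366*y^2 + 624*y + 288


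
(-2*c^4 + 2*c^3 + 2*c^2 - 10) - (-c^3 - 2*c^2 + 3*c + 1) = -2*c^4 + 3*c^3 + 4*c^2 - 3*c - 11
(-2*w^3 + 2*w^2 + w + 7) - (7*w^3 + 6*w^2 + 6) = -9*w^3 - 4*w^2 + w + 1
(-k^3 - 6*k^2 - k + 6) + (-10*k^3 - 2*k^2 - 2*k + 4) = -11*k^3 - 8*k^2 - 3*k + 10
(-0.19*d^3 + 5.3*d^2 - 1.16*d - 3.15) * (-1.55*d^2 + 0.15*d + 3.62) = 0.2945*d^5 - 8.2435*d^4 + 1.9052*d^3 + 23.8945*d^2 - 4.6717*d - 11.403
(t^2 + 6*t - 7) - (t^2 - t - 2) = 7*t - 5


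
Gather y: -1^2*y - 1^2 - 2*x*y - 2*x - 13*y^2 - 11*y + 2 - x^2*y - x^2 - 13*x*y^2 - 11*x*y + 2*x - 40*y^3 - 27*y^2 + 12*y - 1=-x^2 - 40*y^3 + y^2*(-13*x - 40) + y*(-x^2 - 13*x)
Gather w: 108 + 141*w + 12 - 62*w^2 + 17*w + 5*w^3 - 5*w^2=5*w^3 - 67*w^2 + 158*w + 120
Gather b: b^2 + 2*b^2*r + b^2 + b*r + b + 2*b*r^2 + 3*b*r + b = b^2*(2*r + 2) + b*(2*r^2 + 4*r + 2)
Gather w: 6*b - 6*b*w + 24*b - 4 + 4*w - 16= 30*b + w*(4 - 6*b) - 20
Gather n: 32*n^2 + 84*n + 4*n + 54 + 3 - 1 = 32*n^2 + 88*n + 56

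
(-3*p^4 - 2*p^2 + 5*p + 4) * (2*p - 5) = -6*p^5 + 15*p^4 - 4*p^3 + 20*p^2 - 17*p - 20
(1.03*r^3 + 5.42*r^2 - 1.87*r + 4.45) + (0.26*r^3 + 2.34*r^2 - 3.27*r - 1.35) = 1.29*r^3 + 7.76*r^2 - 5.14*r + 3.1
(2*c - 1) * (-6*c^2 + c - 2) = -12*c^3 + 8*c^2 - 5*c + 2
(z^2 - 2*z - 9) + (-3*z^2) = -2*z^2 - 2*z - 9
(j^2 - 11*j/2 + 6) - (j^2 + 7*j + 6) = -25*j/2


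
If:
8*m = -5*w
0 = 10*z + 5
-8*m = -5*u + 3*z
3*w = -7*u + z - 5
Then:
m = -17/32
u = -23/20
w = 17/20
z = -1/2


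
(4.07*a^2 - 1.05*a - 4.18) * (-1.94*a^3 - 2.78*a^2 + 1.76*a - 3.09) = -7.8958*a^5 - 9.2776*a^4 + 18.1914*a^3 - 2.8039*a^2 - 4.1123*a + 12.9162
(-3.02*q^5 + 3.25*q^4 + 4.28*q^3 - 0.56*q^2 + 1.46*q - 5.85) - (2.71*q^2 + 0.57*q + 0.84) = -3.02*q^5 + 3.25*q^4 + 4.28*q^3 - 3.27*q^2 + 0.89*q - 6.69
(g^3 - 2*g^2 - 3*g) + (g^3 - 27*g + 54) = 2*g^3 - 2*g^2 - 30*g + 54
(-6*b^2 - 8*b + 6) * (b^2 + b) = -6*b^4 - 14*b^3 - 2*b^2 + 6*b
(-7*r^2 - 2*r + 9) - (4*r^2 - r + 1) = -11*r^2 - r + 8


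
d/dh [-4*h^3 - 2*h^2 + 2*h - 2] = -12*h^2 - 4*h + 2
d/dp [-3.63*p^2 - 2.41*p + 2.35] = -7.26*p - 2.41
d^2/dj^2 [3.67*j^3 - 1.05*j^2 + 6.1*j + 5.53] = 22.02*j - 2.1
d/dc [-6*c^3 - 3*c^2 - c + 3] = -18*c^2 - 6*c - 1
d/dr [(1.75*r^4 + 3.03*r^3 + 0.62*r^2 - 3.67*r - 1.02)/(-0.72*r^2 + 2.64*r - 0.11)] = (-2.52*r^5 + 11.6784*r^4 + 15.2284*r^3 - 2.0055*r^2 - 1.6052*r + 3.0965)/(0.5184*r^4 - 3.8016*r^3 + 7.128*r^2 - 0.5808*r + 0.0121)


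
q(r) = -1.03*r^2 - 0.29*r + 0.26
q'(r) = -2.06*r - 0.29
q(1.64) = -2.99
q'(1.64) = -3.67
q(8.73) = -80.77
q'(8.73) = -18.27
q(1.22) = -1.63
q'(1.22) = -2.80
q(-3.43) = -10.86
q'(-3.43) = 6.78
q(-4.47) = -19.02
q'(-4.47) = 8.92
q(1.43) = -2.26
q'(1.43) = -3.24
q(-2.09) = -3.63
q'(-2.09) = 4.02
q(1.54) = -2.63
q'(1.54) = -3.46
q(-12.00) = -144.58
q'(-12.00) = 24.43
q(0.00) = 0.26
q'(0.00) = -0.29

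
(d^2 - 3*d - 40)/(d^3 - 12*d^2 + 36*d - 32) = (d + 5)/(d^2 - 4*d + 4)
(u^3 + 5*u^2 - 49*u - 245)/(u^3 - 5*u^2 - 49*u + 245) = (u + 5)/(u - 5)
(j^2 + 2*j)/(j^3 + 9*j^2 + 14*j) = 1/(j + 7)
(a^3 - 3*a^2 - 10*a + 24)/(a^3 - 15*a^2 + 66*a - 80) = (a^2 - a - 12)/(a^2 - 13*a + 40)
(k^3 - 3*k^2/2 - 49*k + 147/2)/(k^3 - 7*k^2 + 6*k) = (2*k^3 - 3*k^2 - 98*k + 147)/(2*k*(k^2 - 7*k + 6))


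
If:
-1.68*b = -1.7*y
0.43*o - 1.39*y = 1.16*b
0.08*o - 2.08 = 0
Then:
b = 4.41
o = 26.00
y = 4.36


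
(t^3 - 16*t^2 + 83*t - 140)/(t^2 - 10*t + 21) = (t^2 - 9*t + 20)/(t - 3)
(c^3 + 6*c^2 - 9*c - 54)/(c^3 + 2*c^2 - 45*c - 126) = (c - 3)/(c - 7)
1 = 1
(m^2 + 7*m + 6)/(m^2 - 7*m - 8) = (m + 6)/(m - 8)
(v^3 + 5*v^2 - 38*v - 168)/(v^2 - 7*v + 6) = (v^2 + 11*v + 28)/(v - 1)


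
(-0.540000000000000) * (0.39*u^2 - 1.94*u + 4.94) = -0.2106*u^2 + 1.0476*u - 2.6676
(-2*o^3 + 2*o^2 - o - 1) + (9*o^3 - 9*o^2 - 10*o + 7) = 7*o^3 - 7*o^2 - 11*o + 6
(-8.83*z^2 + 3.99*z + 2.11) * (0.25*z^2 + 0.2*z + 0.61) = -2.2075*z^4 - 0.7685*z^3 - 4.0608*z^2 + 2.8559*z + 1.2871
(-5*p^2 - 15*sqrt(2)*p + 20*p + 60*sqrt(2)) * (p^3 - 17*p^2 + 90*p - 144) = -5*p^5 - 15*sqrt(2)*p^4 + 105*p^4 - 790*p^3 + 315*sqrt(2)*p^3 - 2370*sqrt(2)*p^2 + 2520*p^2 - 2880*p + 7560*sqrt(2)*p - 8640*sqrt(2)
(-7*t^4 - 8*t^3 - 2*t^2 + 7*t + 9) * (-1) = 7*t^4 + 8*t^3 + 2*t^2 - 7*t - 9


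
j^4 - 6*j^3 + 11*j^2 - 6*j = j*(j - 3)*(j - 2)*(j - 1)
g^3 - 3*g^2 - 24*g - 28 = (g - 7)*(g + 2)^2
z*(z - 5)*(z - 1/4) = z^3 - 21*z^2/4 + 5*z/4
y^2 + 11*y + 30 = (y + 5)*(y + 6)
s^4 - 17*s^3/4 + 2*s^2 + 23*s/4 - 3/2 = (s - 3)*(s - 2)*(s - 1/4)*(s + 1)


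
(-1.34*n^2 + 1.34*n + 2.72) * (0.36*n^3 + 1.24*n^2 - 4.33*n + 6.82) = -0.4824*n^5 - 1.1792*n^4 + 8.443*n^3 - 11.5682*n^2 - 2.6388*n + 18.5504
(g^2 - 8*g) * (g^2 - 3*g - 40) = g^4 - 11*g^3 - 16*g^2 + 320*g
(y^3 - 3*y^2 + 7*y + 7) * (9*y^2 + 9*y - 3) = 9*y^5 - 18*y^4 + 33*y^3 + 135*y^2 + 42*y - 21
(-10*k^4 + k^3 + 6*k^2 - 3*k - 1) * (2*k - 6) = -20*k^5 + 62*k^4 + 6*k^3 - 42*k^2 + 16*k + 6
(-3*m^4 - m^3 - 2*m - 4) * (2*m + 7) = -6*m^5 - 23*m^4 - 7*m^3 - 4*m^2 - 22*m - 28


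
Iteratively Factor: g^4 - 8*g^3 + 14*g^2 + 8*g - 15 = (g + 1)*(g^3 - 9*g^2 + 23*g - 15) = (g - 3)*(g + 1)*(g^2 - 6*g + 5) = (g - 3)*(g - 1)*(g + 1)*(g - 5)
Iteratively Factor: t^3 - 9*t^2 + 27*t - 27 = (t - 3)*(t^2 - 6*t + 9) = (t - 3)^2*(t - 3)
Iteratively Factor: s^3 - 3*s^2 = (s)*(s^2 - 3*s) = s^2*(s - 3)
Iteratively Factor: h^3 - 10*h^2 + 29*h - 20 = (h - 5)*(h^2 - 5*h + 4) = (h - 5)*(h - 1)*(h - 4)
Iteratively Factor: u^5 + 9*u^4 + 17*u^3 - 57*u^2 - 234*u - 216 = (u - 3)*(u^4 + 12*u^3 + 53*u^2 + 102*u + 72) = (u - 3)*(u + 2)*(u^3 + 10*u^2 + 33*u + 36) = (u - 3)*(u + 2)*(u + 4)*(u^2 + 6*u + 9) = (u - 3)*(u + 2)*(u + 3)*(u + 4)*(u + 3)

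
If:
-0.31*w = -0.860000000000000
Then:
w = 2.77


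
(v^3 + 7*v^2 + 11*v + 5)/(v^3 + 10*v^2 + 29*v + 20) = (v + 1)/(v + 4)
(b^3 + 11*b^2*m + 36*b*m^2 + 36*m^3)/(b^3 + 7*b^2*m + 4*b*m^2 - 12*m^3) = (b + 3*m)/(b - m)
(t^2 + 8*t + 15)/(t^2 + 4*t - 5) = (t + 3)/(t - 1)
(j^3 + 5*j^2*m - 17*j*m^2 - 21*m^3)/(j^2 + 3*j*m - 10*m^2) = (j^3 + 5*j^2*m - 17*j*m^2 - 21*m^3)/(j^2 + 3*j*m - 10*m^2)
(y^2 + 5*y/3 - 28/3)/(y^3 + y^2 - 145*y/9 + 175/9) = 3*(y + 4)/(3*y^2 + 10*y - 25)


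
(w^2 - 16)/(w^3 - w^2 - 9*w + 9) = (w^2 - 16)/(w^3 - w^2 - 9*w + 9)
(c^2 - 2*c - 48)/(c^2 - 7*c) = (c^2 - 2*c - 48)/(c*(c - 7))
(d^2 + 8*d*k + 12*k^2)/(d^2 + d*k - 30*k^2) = (d + 2*k)/(d - 5*k)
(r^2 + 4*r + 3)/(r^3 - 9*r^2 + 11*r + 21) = (r + 3)/(r^2 - 10*r + 21)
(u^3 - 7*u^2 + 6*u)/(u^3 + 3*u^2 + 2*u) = (u^2 - 7*u + 6)/(u^2 + 3*u + 2)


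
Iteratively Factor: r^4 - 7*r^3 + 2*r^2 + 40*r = (r - 4)*(r^3 - 3*r^2 - 10*r) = r*(r - 4)*(r^2 - 3*r - 10) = r*(r - 4)*(r + 2)*(r - 5)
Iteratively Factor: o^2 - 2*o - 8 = (o + 2)*(o - 4)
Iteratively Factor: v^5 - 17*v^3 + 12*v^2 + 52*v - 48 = (v - 1)*(v^4 + v^3 - 16*v^2 - 4*v + 48) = (v - 2)*(v - 1)*(v^3 + 3*v^2 - 10*v - 24) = (v - 2)*(v - 1)*(v + 2)*(v^2 + v - 12) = (v - 2)*(v - 1)*(v + 2)*(v + 4)*(v - 3)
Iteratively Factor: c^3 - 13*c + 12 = (c + 4)*(c^2 - 4*c + 3) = (c - 1)*(c + 4)*(c - 3)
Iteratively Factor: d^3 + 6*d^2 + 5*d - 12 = (d + 3)*(d^2 + 3*d - 4) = (d + 3)*(d + 4)*(d - 1)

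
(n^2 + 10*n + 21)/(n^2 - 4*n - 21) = (n + 7)/(n - 7)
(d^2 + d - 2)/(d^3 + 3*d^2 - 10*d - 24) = (d - 1)/(d^2 + d - 12)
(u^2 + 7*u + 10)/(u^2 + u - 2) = (u + 5)/(u - 1)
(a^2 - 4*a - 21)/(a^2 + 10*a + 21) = (a - 7)/(a + 7)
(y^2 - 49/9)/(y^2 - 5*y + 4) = (y^2 - 49/9)/(y^2 - 5*y + 4)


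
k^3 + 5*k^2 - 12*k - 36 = (k - 3)*(k + 2)*(k + 6)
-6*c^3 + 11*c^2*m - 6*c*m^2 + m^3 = (-3*c + m)*(-2*c + m)*(-c + m)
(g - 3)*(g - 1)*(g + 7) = g^3 + 3*g^2 - 25*g + 21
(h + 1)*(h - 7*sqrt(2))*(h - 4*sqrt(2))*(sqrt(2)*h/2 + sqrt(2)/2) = sqrt(2)*h^4/2 - 11*h^3 + sqrt(2)*h^3 - 22*h^2 + 57*sqrt(2)*h^2/2 - 11*h + 56*sqrt(2)*h + 28*sqrt(2)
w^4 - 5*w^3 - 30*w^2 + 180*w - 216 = (w - 6)*(w - 3)*(w - 2)*(w + 6)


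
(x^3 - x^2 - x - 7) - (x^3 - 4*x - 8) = -x^2 + 3*x + 1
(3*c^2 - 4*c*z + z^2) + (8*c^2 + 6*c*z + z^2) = 11*c^2 + 2*c*z + 2*z^2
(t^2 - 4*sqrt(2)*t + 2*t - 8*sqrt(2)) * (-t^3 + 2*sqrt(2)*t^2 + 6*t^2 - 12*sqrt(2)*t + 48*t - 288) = -t^5 + 4*t^4 + 6*sqrt(2)*t^4 - 24*sqrt(2)*t^3 + 44*t^3 - 264*sqrt(2)*t^2 - 128*t^2 - 384*t + 768*sqrt(2)*t + 2304*sqrt(2)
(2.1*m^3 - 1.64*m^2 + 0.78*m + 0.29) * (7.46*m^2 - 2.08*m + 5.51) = 15.666*m^5 - 16.6024*m^4 + 20.801*m^3 - 8.4954*m^2 + 3.6946*m + 1.5979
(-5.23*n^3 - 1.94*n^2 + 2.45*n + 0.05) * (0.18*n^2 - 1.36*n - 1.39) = -0.9414*n^5 + 6.7636*n^4 + 10.3491*n^3 - 0.626400000000001*n^2 - 3.4735*n - 0.0695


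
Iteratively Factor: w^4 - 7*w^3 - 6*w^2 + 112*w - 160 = (w + 4)*(w^3 - 11*w^2 + 38*w - 40) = (w - 2)*(w + 4)*(w^2 - 9*w + 20) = (w - 5)*(w - 2)*(w + 4)*(w - 4)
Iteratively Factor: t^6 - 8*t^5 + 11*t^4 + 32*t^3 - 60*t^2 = (t)*(t^5 - 8*t^4 + 11*t^3 + 32*t^2 - 60*t) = t*(t - 5)*(t^4 - 3*t^3 - 4*t^2 + 12*t) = t*(t - 5)*(t - 3)*(t^3 - 4*t) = t*(t - 5)*(t - 3)*(t - 2)*(t^2 + 2*t) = t^2*(t - 5)*(t - 3)*(t - 2)*(t + 2)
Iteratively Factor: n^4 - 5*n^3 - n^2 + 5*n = (n)*(n^3 - 5*n^2 - n + 5) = n*(n + 1)*(n^2 - 6*n + 5) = n*(n - 1)*(n + 1)*(n - 5)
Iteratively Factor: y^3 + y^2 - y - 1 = (y - 1)*(y^2 + 2*y + 1) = (y - 1)*(y + 1)*(y + 1)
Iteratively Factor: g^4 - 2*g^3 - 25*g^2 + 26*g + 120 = (g + 4)*(g^3 - 6*g^2 - g + 30) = (g - 5)*(g + 4)*(g^2 - g - 6) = (g - 5)*(g + 2)*(g + 4)*(g - 3)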